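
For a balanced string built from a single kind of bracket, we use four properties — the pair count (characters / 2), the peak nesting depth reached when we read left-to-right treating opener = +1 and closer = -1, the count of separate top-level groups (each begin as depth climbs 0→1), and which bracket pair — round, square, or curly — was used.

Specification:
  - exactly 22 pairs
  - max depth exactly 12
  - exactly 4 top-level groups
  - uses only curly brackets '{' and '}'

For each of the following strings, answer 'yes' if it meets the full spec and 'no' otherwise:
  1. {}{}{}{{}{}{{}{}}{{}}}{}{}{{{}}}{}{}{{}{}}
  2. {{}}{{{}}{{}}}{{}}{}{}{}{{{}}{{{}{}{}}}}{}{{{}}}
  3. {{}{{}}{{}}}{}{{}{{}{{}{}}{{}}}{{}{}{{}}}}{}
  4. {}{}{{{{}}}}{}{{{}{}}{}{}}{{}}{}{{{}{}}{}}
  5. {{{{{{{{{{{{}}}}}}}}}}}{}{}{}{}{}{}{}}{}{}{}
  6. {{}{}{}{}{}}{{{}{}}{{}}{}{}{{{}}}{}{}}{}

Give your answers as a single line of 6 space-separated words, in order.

Answer: no no no no yes no

Derivation:
String 1 '{}{}{}{{}{}{{}{}}{{}}}{}{}{{{}}}{}{}{{}{}}': depth seq [1 0 1 0 1 0 1 2 1 2 1 2 3 2 3 2 1 2 3 2 1 0 1 0 1 0 1 2 3 2 1 0 1 0 1 0 1 2 1 2 1 0]
  -> pairs=21 depth=3 groups=10 -> no
String 2 '{{}}{{{}}{{}}}{{}}{}{}{}{{{}}{{{}{}{}}}}{}{{{}}}': depth seq [1 2 1 0 1 2 3 2 1 2 3 2 1 0 1 2 1 0 1 0 1 0 1 0 1 2 3 2 1 2 3 4 3 4 3 4 3 2 1 0 1 0 1 2 3 2 1 0]
  -> pairs=24 depth=4 groups=9 -> no
String 3 '{{}{{}}{{}}}{}{{}{{}{{}{}}{{}}}{{}{}{{}}}}{}': depth seq [1 2 1 2 3 2 1 2 3 2 1 0 1 0 1 2 1 2 3 2 3 4 3 4 3 2 3 4 3 2 1 2 3 2 3 2 3 4 3 2 1 0 1 0]
  -> pairs=22 depth=4 groups=4 -> no
String 4 '{}{}{{{{}}}}{}{{{}{}}{}{}}{{}}{}{{{}{}}{}}': depth seq [1 0 1 0 1 2 3 4 3 2 1 0 1 0 1 2 3 2 3 2 1 2 1 2 1 0 1 2 1 0 1 0 1 2 3 2 3 2 1 2 1 0]
  -> pairs=21 depth=4 groups=8 -> no
String 5 '{{{{{{{{{{{{}}}}}}}}}}}{}{}{}{}{}{}{}}{}{}{}': depth seq [1 2 3 4 5 6 7 8 9 10 11 12 11 10 9 8 7 6 5 4 3 2 1 2 1 2 1 2 1 2 1 2 1 2 1 2 1 0 1 0 1 0 1 0]
  -> pairs=22 depth=12 groups=4 -> yes
String 6 '{{}{}{}{}{}}{{{}{}}{{}}{}{}{{{}}}{}{}}{}': depth seq [1 2 1 2 1 2 1 2 1 2 1 0 1 2 3 2 3 2 1 2 3 2 1 2 1 2 1 2 3 4 3 2 1 2 1 2 1 0 1 0]
  -> pairs=20 depth=4 groups=3 -> no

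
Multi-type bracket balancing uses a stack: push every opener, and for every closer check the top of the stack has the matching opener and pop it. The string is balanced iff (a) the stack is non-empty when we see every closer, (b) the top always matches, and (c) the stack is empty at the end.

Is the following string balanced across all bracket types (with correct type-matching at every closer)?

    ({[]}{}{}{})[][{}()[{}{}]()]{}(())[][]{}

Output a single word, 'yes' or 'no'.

Answer: yes

Derivation:
pos 0: push '('; stack = (
pos 1: push '{'; stack = ({
pos 2: push '['; stack = ({[
pos 3: ']' matches '['; pop; stack = ({
pos 4: '}' matches '{'; pop; stack = (
pos 5: push '{'; stack = ({
pos 6: '}' matches '{'; pop; stack = (
pos 7: push '{'; stack = ({
pos 8: '}' matches '{'; pop; stack = (
pos 9: push '{'; stack = ({
pos 10: '}' matches '{'; pop; stack = (
pos 11: ')' matches '('; pop; stack = (empty)
pos 12: push '['; stack = [
pos 13: ']' matches '['; pop; stack = (empty)
pos 14: push '['; stack = [
pos 15: push '{'; stack = [{
pos 16: '}' matches '{'; pop; stack = [
pos 17: push '('; stack = [(
pos 18: ')' matches '('; pop; stack = [
pos 19: push '['; stack = [[
pos 20: push '{'; stack = [[{
pos 21: '}' matches '{'; pop; stack = [[
pos 22: push '{'; stack = [[{
pos 23: '}' matches '{'; pop; stack = [[
pos 24: ']' matches '['; pop; stack = [
pos 25: push '('; stack = [(
pos 26: ')' matches '('; pop; stack = [
pos 27: ']' matches '['; pop; stack = (empty)
pos 28: push '{'; stack = {
pos 29: '}' matches '{'; pop; stack = (empty)
pos 30: push '('; stack = (
pos 31: push '('; stack = ((
pos 32: ')' matches '('; pop; stack = (
pos 33: ')' matches '('; pop; stack = (empty)
pos 34: push '['; stack = [
pos 35: ']' matches '['; pop; stack = (empty)
pos 36: push '['; stack = [
pos 37: ']' matches '['; pop; stack = (empty)
pos 38: push '{'; stack = {
pos 39: '}' matches '{'; pop; stack = (empty)
end: stack empty → VALID
Verdict: properly nested → yes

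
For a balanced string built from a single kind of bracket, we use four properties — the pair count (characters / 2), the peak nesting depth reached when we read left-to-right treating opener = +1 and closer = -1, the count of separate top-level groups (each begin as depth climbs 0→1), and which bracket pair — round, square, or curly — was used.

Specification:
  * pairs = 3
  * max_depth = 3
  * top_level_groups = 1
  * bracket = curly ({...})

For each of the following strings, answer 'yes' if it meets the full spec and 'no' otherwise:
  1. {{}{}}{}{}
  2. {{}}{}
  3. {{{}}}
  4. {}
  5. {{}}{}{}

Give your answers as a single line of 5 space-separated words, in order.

String 1 '{{}{}}{}{}': depth seq [1 2 1 2 1 0 1 0 1 0]
  -> pairs=5 depth=2 groups=3 -> no
String 2 '{{}}{}': depth seq [1 2 1 0 1 0]
  -> pairs=3 depth=2 groups=2 -> no
String 3 '{{{}}}': depth seq [1 2 3 2 1 0]
  -> pairs=3 depth=3 groups=1 -> yes
String 4 '{}': depth seq [1 0]
  -> pairs=1 depth=1 groups=1 -> no
String 5 '{{}}{}{}': depth seq [1 2 1 0 1 0 1 0]
  -> pairs=4 depth=2 groups=3 -> no

Answer: no no yes no no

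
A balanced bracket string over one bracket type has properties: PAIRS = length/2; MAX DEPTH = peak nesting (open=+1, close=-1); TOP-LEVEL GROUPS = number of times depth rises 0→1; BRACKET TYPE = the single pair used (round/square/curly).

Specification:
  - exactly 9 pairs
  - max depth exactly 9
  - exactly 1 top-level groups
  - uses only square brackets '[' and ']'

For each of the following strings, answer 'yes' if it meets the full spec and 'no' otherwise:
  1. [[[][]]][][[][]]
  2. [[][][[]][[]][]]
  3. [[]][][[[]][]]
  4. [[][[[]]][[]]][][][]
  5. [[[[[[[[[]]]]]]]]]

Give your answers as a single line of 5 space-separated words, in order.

Answer: no no no no yes

Derivation:
String 1 '[[[][]]][][[][]]': depth seq [1 2 3 2 3 2 1 0 1 0 1 2 1 2 1 0]
  -> pairs=8 depth=3 groups=3 -> no
String 2 '[[][][[]][[]][]]': depth seq [1 2 1 2 1 2 3 2 1 2 3 2 1 2 1 0]
  -> pairs=8 depth=3 groups=1 -> no
String 3 '[[]][][[[]][]]': depth seq [1 2 1 0 1 0 1 2 3 2 1 2 1 0]
  -> pairs=7 depth=3 groups=3 -> no
String 4 '[[][[[]]][[]]][][][]': depth seq [1 2 1 2 3 4 3 2 1 2 3 2 1 0 1 0 1 0 1 0]
  -> pairs=10 depth=4 groups=4 -> no
String 5 '[[[[[[[[[]]]]]]]]]': depth seq [1 2 3 4 5 6 7 8 9 8 7 6 5 4 3 2 1 0]
  -> pairs=9 depth=9 groups=1 -> yes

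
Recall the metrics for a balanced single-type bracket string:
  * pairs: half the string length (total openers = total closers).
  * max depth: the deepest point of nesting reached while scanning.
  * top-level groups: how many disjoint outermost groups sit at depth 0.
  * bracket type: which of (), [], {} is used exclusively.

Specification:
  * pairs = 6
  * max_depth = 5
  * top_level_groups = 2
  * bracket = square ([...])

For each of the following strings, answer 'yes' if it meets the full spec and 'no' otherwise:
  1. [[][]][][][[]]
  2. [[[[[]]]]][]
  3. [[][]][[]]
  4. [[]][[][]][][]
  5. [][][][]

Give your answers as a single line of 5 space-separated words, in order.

String 1 '[[][]][][][[]]': depth seq [1 2 1 2 1 0 1 0 1 0 1 2 1 0]
  -> pairs=7 depth=2 groups=4 -> no
String 2 '[[[[[]]]]][]': depth seq [1 2 3 4 5 4 3 2 1 0 1 0]
  -> pairs=6 depth=5 groups=2 -> yes
String 3 '[[][]][[]]': depth seq [1 2 1 2 1 0 1 2 1 0]
  -> pairs=5 depth=2 groups=2 -> no
String 4 '[[]][[][]][][]': depth seq [1 2 1 0 1 2 1 2 1 0 1 0 1 0]
  -> pairs=7 depth=2 groups=4 -> no
String 5 '[][][][]': depth seq [1 0 1 0 1 0 1 0]
  -> pairs=4 depth=1 groups=4 -> no

Answer: no yes no no no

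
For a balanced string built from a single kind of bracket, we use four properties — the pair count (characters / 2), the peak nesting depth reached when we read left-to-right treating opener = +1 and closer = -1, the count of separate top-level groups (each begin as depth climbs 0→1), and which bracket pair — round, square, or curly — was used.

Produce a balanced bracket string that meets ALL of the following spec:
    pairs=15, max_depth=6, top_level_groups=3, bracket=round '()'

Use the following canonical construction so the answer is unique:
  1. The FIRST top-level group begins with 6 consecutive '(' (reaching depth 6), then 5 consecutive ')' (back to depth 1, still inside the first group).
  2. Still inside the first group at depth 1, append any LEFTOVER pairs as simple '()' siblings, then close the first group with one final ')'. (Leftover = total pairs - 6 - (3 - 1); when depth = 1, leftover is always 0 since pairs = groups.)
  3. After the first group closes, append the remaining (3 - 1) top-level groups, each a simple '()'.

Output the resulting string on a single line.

Answer: (((((()))))()()()()()()())()()

Derivation:
Spec: pairs=15 depth=6 groups=3
Leftover pairs = 15 - 6 - (3-1) = 7
First group: deep chain of depth 6 + 7 sibling pairs
Remaining 2 groups: simple '()' each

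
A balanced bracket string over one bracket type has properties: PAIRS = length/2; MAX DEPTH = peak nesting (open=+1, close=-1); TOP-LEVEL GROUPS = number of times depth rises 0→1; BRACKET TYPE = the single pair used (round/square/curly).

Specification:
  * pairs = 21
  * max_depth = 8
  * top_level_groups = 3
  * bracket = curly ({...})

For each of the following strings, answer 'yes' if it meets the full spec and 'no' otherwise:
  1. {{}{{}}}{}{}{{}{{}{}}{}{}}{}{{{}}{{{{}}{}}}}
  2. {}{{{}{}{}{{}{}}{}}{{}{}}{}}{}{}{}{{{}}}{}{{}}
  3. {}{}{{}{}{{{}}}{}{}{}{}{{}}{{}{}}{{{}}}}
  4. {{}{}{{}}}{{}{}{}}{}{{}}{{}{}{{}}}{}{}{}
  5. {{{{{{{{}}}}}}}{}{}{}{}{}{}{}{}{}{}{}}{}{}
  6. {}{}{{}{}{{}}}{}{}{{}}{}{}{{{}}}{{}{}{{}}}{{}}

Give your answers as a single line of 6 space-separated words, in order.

Answer: no no no no yes no

Derivation:
String 1 '{{}{{}}}{}{}{{}{{}{}}{}{}}{}{{{}}{{{{}}{}}}}': depth seq [1 2 1 2 3 2 1 0 1 0 1 0 1 2 1 2 3 2 3 2 1 2 1 2 1 0 1 0 1 2 3 2 1 2 3 4 5 4 3 4 3 2 1 0]
  -> pairs=22 depth=5 groups=6 -> no
String 2 '{}{{{}{}{}{{}{}}{}}{{}{}}{}}{}{}{}{{{}}}{}{{}}': depth seq [1 0 1 2 3 2 3 2 3 2 3 4 3 4 3 2 3 2 1 2 3 2 3 2 1 2 1 0 1 0 1 0 1 0 1 2 3 2 1 0 1 0 1 2 1 0]
  -> pairs=23 depth=4 groups=8 -> no
String 3 '{}{}{{}{}{{{}}}{}{}{}{}{{}}{{}{}}{{{}}}}': depth seq [1 0 1 0 1 2 1 2 1 2 3 4 3 2 1 2 1 2 1 2 1 2 1 2 3 2 1 2 3 2 3 2 1 2 3 4 3 2 1 0]
  -> pairs=20 depth=4 groups=3 -> no
String 4 '{{}{}{{}}}{{}{}{}}{}{{}}{{}{}{{}}}{}{}{}': depth seq [1 2 1 2 1 2 3 2 1 0 1 2 1 2 1 2 1 0 1 0 1 2 1 0 1 2 1 2 1 2 3 2 1 0 1 0 1 0 1 0]
  -> pairs=20 depth=3 groups=8 -> no
String 5 '{{{{{{{{}}}}}}}{}{}{}{}{}{}{}{}{}{}{}}{}{}': depth seq [1 2 3 4 5 6 7 8 7 6 5 4 3 2 1 2 1 2 1 2 1 2 1 2 1 2 1 2 1 2 1 2 1 2 1 2 1 0 1 0 1 0]
  -> pairs=21 depth=8 groups=3 -> yes
String 6 '{}{}{{}{}{{}}}{}{}{{}}{}{}{{{}}}{{}{}{{}}}{{}}': depth seq [1 0 1 0 1 2 1 2 1 2 3 2 1 0 1 0 1 0 1 2 1 0 1 0 1 0 1 2 3 2 1 0 1 2 1 2 1 2 3 2 1 0 1 2 1 0]
  -> pairs=23 depth=3 groups=11 -> no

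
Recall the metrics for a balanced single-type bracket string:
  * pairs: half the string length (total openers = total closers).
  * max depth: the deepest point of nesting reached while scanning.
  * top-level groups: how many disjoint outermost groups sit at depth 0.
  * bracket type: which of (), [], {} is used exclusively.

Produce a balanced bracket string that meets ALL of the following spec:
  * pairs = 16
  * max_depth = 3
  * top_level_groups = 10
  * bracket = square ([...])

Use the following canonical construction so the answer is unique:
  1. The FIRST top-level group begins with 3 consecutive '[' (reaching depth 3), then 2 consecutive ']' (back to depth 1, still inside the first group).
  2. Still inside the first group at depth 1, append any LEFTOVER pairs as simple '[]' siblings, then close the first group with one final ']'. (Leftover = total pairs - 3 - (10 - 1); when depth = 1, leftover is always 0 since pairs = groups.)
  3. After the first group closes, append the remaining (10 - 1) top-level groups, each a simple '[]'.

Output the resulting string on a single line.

Answer: [[[]][][][][]][][][][][][][][][]

Derivation:
Spec: pairs=16 depth=3 groups=10
Leftover pairs = 16 - 3 - (10-1) = 4
First group: deep chain of depth 3 + 4 sibling pairs
Remaining 9 groups: simple '[]' each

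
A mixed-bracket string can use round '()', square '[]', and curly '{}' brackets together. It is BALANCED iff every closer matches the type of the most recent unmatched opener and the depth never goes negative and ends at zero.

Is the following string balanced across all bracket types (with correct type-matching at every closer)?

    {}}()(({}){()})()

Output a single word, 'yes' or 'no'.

Answer: no

Derivation:
pos 0: push '{'; stack = {
pos 1: '}' matches '{'; pop; stack = (empty)
pos 2: saw closer '}' but stack is empty → INVALID
Verdict: unmatched closer '}' at position 2 → no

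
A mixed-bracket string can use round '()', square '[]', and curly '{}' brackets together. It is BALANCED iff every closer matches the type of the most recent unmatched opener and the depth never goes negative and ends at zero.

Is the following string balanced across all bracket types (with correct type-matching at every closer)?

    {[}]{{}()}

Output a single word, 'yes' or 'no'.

Answer: no

Derivation:
pos 0: push '{'; stack = {
pos 1: push '['; stack = {[
pos 2: saw closer '}' but top of stack is '[' (expected ']') → INVALID
Verdict: type mismatch at position 2: '}' closes '[' → no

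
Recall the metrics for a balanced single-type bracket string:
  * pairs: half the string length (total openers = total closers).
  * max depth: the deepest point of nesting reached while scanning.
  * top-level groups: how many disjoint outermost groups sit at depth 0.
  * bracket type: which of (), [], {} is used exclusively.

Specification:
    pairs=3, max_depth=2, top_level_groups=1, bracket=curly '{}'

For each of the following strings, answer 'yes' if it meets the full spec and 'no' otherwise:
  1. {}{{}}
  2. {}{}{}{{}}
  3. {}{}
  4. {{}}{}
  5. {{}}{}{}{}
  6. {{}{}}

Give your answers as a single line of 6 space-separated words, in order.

String 1 '{}{{}}': depth seq [1 0 1 2 1 0]
  -> pairs=3 depth=2 groups=2 -> no
String 2 '{}{}{}{{}}': depth seq [1 0 1 0 1 0 1 2 1 0]
  -> pairs=5 depth=2 groups=4 -> no
String 3 '{}{}': depth seq [1 0 1 0]
  -> pairs=2 depth=1 groups=2 -> no
String 4 '{{}}{}': depth seq [1 2 1 0 1 0]
  -> pairs=3 depth=2 groups=2 -> no
String 5 '{{}}{}{}{}': depth seq [1 2 1 0 1 0 1 0 1 0]
  -> pairs=5 depth=2 groups=4 -> no
String 6 '{{}{}}': depth seq [1 2 1 2 1 0]
  -> pairs=3 depth=2 groups=1 -> yes

Answer: no no no no no yes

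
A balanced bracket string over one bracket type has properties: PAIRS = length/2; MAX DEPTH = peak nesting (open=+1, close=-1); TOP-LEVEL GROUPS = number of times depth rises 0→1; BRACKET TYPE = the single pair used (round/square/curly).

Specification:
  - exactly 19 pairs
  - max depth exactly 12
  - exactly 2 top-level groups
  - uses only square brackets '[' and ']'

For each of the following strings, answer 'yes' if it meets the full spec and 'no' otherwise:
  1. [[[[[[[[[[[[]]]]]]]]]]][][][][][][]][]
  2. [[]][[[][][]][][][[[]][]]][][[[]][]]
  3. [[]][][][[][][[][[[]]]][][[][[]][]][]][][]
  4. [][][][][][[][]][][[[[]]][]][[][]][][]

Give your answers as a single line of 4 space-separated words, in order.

Answer: yes no no no

Derivation:
String 1 '[[[[[[[[[[[[]]]]]]]]]]][][][][][][]][]': depth seq [1 2 3 4 5 6 7 8 9 10 11 12 11 10 9 8 7 6 5 4 3 2 1 2 1 2 1 2 1 2 1 2 1 2 1 0 1 0]
  -> pairs=19 depth=12 groups=2 -> yes
String 2 '[[]][[[][][]][][][[[]][]]][][[[]][]]': depth seq [1 2 1 0 1 2 3 2 3 2 3 2 1 2 1 2 1 2 3 4 3 2 3 2 1 0 1 0 1 2 3 2 1 2 1 0]
  -> pairs=18 depth=4 groups=4 -> no
String 3 '[[]][][][[][][[][[[]]]][][[][[]][]][]][][]': depth seq [1 2 1 0 1 0 1 0 1 2 1 2 1 2 3 2 3 4 5 4 3 2 1 2 1 2 3 2 3 4 3 2 3 2 1 2 1 0 1 0 1 0]
  -> pairs=21 depth=5 groups=6 -> no
String 4 '[][][][][][[][]][][[[[]]][]][[][]][][]': depth seq [1 0 1 0 1 0 1 0 1 0 1 2 1 2 1 0 1 0 1 2 3 4 3 2 1 2 1 0 1 2 1 2 1 0 1 0 1 0]
  -> pairs=19 depth=4 groups=11 -> no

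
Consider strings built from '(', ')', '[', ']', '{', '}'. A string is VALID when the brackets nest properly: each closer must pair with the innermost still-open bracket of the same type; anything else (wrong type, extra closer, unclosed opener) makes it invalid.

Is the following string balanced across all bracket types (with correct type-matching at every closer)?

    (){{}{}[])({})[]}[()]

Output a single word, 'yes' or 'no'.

pos 0: push '('; stack = (
pos 1: ')' matches '('; pop; stack = (empty)
pos 2: push '{'; stack = {
pos 3: push '{'; stack = {{
pos 4: '}' matches '{'; pop; stack = {
pos 5: push '{'; stack = {{
pos 6: '}' matches '{'; pop; stack = {
pos 7: push '['; stack = {[
pos 8: ']' matches '['; pop; stack = {
pos 9: saw closer ')' but top of stack is '{' (expected '}') → INVALID
Verdict: type mismatch at position 9: ')' closes '{' → no

Answer: no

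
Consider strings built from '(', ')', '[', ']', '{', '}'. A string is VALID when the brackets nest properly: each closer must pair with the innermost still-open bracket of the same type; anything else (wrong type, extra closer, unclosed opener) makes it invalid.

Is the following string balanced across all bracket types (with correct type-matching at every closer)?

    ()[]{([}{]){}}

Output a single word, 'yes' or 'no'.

pos 0: push '('; stack = (
pos 1: ')' matches '('; pop; stack = (empty)
pos 2: push '['; stack = [
pos 3: ']' matches '['; pop; stack = (empty)
pos 4: push '{'; stack = {
pos 5: push '('; stack = {(
pos 6: push '['; stack = {([
pos 7: saw closer '}' but top of stack is '[' (expected ']') → INVALID
Verdict: type mismatch at position 7: '}' closes '[' → no

Answer: no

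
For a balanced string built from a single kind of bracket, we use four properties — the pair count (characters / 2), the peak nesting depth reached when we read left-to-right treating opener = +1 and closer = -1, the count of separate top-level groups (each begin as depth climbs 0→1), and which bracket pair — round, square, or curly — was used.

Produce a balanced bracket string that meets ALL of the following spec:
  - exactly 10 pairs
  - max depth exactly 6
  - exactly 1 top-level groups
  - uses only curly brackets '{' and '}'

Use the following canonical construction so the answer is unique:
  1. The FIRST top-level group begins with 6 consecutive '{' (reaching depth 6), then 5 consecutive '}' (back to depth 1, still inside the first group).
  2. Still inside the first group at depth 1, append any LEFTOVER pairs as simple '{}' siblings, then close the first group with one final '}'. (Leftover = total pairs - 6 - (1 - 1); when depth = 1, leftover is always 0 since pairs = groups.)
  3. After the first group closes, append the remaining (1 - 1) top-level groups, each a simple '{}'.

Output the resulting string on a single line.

Answer: {{{{{{}}}}}{}{}{}{}}

Derivation:
Spec: pairs=10 depth=6 groups=1
Leftover pairs = 10 - 6 - (1-1) = 4
First group: deep chain of depth 6 + 4 sibling pairs
Remaining 0 groups: simple '{}' each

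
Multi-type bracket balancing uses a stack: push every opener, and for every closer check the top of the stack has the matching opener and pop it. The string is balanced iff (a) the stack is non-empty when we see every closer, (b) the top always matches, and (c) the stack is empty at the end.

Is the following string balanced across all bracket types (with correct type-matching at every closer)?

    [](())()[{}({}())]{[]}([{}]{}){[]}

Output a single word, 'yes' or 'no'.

Answer: yes

Derivation:
pos 0: push '['; stack = [
pos 1: ']' matches '['; pop; stack = (empty)
pos 2: push '('; stack = (
pos 3: push '('; stack = ((
pos 4: ')' matches '('; pop; stack = (
pos 5: ')' matches '('; pop; stack = (empty)
pos 6: push '('; stack = (
pos 7: ')' matches '('; pop; stack = (empty)
pos 8: push '['; stack = [
pos 9: push '{'; stack = [{
pos 10: '}' matches '{'; pop; stack = [
pos 11: push '('; stack = [(
pos 12: push '{'; stack = [({
pos 13: '}' matches '{'; pop; stack = [(
pos 14: push '('; stack = [((
pos 15: ')' matches '('; pop; stack = [(
pos 16: ')' matches '('; pop; stack = [
pos 17: ']' matches '['; pop; stack = (empty)
pos 18: push '{'; stack = {
pos 19: push '['; stack = {[
pos 20: ']' matches '['; pop; stack = {
pos 21: '}' matches '{'; pop; stack = (empty)
pos 22: push '('; stack = (
pos 23: push '['; stack = ([
pos 24: push '{'; stack = ([{
pos 25: '}' matches '{'; pop; stack = ([
pos 26: ']' matches '['; pop; stack = (
pos 27: push '{'; stack = ({
pos 28: '}' matches '{'; pop; stack = (
pos 29: ')' matches '('; pop; stack = (empty)
pos 30: push '{'; stack = {
pos 31: push '['; stack = {[
pos 32: ']' matches '['; pop; stack = {
pos 33: '}' matches '{'; pop; stack = (empty)
end: stack empty → VALID
Verdict: properly nested → yes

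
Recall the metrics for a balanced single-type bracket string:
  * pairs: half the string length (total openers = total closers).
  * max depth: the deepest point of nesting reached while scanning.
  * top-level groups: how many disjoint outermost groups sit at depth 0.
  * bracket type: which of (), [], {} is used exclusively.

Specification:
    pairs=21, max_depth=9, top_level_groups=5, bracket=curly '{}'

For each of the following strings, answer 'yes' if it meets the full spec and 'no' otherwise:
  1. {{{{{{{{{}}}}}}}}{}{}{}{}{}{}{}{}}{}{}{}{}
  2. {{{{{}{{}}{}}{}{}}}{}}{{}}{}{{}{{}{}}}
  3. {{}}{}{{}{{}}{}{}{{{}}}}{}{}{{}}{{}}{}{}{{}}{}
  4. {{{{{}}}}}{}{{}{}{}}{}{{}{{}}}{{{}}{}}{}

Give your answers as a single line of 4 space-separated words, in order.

String 1 '{{{{{{{{{}}}}}}}}{}{}{}{}{}{}{}{}}{}{}{}{}': depth seq [1 2 3 4 5 6 7 8 9 8 7 6 5 4 3 2 1 2 1 2 1 2 1 2 1 2 1 2 1 2 1 2 1 0 1 0 1 0 1 0 1 0]
  -> pairs=21 depth=9 groups=5 -> yes
String 2 '{{{{{}{{}}{}}{}{}}}{}}{{}}{}{{}{{}{}}}': depth seq [1 2 3 4 5 4 5 6 5 4 5 4 3 4 3 4 3 2 1 2 1 0 1 2 1 0 1 0 1 2 1 2 3 2 3 2 1 0]
  -> pairs=19 depth=6 groups=4 -> no
String 3 '{{}}{}{{}{{}}{}{}{{{}}}}{}{}{{}}{{}}{}{}{{}}{}': depth seq [1 2 1 0 1 0 1 2 1 2 3 2 1 2 1 2 1 2 3 4 3 2 1 0 1 0 1 0 1 2 1 0 1 2 1 0 1 0 1 0 1 2 1 0 1 0]
  -> pairs=23 depth=4 groups=11 -> no
String 4 '{{{{{}}}}}{}{{}{}{}}{}{{}{{}}}{{{}}{}}{}': depth seq [1 2 3 4 5 4 3 2 1 0 1 0 1 2 1 2 1 2 1 0 1 0 1 2 1 2 3 2 1 0 1 2 3 2 1 2 1 0 1 0]
  -> pairs=20 depth=5 groups=7 -> no

Answer: yes no no no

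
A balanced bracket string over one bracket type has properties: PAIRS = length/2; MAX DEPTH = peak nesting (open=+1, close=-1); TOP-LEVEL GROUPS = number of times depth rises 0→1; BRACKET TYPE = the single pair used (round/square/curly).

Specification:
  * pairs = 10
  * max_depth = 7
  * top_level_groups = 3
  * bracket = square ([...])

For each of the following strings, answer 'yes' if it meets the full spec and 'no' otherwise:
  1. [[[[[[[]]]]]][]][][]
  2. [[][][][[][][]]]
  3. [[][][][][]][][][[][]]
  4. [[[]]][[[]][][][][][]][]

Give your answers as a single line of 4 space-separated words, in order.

String 1 '[[[[[[[]]]]]][]][][]': depth seq [1 2 3 4 5 6 7 6 5 4 3 2 1 2 1 0 1 0 1 0]
  -> pairs=10 depth=7 groups=3 -> yes
String 2 '[[][][][[][][]]]': depth seq [1 2 1 2 1 2 1 2 3 2 3 2 3 2 1 0]
  -> pairs=8 depth=3 groups=1 -> no
String 3 '[[][][][][]][][][[][]]': depth seq [1 2 1 2 1 2 1 2 1 2 1 0 1 0 1 0 1 2 1 2 1 0]
  -> pairs=11 depth=2 groups=4 -> no
String 4 '[[[]]][[[]][][][][][]][]': depth seq [1 2 3 2 1 0 1 2 3 2 1 2 1 2 1 2 1 2 1 2 1 0 1 0]
  -> pairs=12 depth=3 groups=3 -> no

Answer: yes no no no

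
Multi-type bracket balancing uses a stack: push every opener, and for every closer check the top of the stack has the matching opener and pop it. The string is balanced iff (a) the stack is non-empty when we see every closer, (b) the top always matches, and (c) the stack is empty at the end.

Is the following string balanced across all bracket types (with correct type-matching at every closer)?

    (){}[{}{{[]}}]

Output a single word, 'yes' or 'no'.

pos 0: push '('; stack = (
pos 1: ')' matches '('; pop; stack = (empty)
pos 2: push '{'; stack = {
pos 3: '}' matches '{'; pop; stack = (empty)
pos 4: push '['; stack = [
pos 5: push '{'; stack = [{
pos 6: '}' matches '{'; pop; stack = [
pos 7: push '{'; stack = [{
pos 8: push '{'; stack = [{{
pos 9: push '['; stack = [{{[
pos 10: ']' matches '['; pop; stack = [{{
pos 11: '}' matches '{'; pop; stack = [{
pos 12: '}' matches '{'; pop; stack = [
pos 13: ']' matches '['; pop; stack = (empty)
end: stack empty → VALID
Verdict: properly nested → yes

Answer: yes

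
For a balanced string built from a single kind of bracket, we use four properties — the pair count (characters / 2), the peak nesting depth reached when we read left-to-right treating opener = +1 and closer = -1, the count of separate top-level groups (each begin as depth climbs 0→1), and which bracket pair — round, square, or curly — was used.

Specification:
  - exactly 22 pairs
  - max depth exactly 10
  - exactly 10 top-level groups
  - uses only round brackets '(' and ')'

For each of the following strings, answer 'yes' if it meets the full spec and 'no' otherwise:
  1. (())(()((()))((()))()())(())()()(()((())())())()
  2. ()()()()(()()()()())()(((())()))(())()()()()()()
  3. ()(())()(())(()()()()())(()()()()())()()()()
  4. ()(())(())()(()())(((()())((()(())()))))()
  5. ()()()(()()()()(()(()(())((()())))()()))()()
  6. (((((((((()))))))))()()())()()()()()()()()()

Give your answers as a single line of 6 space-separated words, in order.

Answer: no no no no no yes

Derivation:
String 1 '(())(()((()))((()))()())(())()()(()((())())())()': depth seq [1 2 1 0 1 2 1 2 3 4 3 2 1 2 3 4 3 2 1 2 1 2 1 0 1 2 1 0 1 0 1 0 1 2 1 2 3 4 3 2 3 2 1 2 1 0 1 0]
  -> pairs=24 depth=4 groups=7 -> no
String 2 '()()()()(()()()()())()(((())()))(())()()()()()()': depth seq [1 0 1 0 1 0 1 0 1 2 1 2 1 2 1 2 1 2 1 0 1 0 1 2 3 4 3 2 3 2 1 0 1 2 1 0 1 0 1 0 1 0 1 0 1 0 1 0]
  -> pairs=24 depth=4 groups=14 -> no
String 3 '()(())()(())(()()()()())(()()()()())()()()()': depth seq [1 0 1 2 1 0 1 0 1 2 1 0 1 2 1 2 1 2 1 2 1 2 1 0 1 2 1 2 1 2 1 2 1 2 1 0 1 0 1 0 1 0 1 0]
  -> pairs=22 depth=2 groups=10 -> no
String 4 '()(())(())()(()())(((()())((()(())()))))()': depth seq [1 0 1 2 1 0 1 2 1 0 1 0 1 2 1 2 1 0 1 2 3 4 3 4 3 2 3 4 5 4 5 6 5 4 5 4 3 2 1 0 1 0]
  -> pairs=21 depth=6 groups=7 -> no
String 5 '()()()(()()()()(()(()(())((()())))()()))()()': depth seq [1 0 1 0 1 0 1 2 1 2 1 2 1 2 1 2 3 2 3 4 3 4 5 4 3 4 5 6 5 6 5 4 3 2 3 2 3 2 1 0 1 0 1 0]
  -> pairs=22 depth=6 groups=6 -> no
String 6 '(((((((((()))))))))()()())()()()()()()()()()': depth seq [1 2 3 4 5 6 7 8 9 10 9 8 7 6 5 4 3 2 1 2 1 2 1 2 1 0 1 0 1 0 1 0 1 0 1 0 1 0 1 0 1 0 1 0]
  -> pairs=22 depth=10 groups=10 -> yes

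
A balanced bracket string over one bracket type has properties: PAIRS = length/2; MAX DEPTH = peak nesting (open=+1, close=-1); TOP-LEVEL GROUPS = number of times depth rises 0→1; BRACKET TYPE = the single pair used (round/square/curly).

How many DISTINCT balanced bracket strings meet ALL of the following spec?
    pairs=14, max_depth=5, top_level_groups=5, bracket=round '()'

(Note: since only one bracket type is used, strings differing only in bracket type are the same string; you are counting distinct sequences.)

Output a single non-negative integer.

Answer: 43705

Derivation:
Spec: pairs=14 depth=5 groups=5
Count(depth <= 5) = 155320
Count(depth <= 4) = 111615
Count(depth == 5) = 155320 - 111615 = 43705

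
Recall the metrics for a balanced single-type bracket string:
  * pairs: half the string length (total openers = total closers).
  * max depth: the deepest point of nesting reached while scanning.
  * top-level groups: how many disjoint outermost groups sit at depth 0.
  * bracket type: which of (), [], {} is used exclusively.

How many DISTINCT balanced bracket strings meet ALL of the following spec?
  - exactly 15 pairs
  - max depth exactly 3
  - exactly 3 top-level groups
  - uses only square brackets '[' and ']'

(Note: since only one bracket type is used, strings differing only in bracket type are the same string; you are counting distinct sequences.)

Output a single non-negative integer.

Answer: 68005

Derivation:
Spec: pairs=15 depth=3 groups=3
Count(depth <= 3) = 68096
Count(depth <= 2) = 91
Count(depth == 3) = 68096 - 91 = 68005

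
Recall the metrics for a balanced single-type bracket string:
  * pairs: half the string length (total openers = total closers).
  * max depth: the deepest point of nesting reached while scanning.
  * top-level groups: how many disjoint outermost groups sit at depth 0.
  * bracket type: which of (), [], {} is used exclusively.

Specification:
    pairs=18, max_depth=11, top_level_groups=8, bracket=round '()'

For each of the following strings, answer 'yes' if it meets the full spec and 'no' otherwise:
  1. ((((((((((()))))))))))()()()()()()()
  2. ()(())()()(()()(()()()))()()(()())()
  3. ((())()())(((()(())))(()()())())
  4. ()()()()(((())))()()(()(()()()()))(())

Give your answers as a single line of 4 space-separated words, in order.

String 1 '((((((((((()))))))))))()()()()()()()': depth seq [1 2 3 4 5 6 7 8 9 10 11 10 9 8 7 6 5 4 3 2 1 0 1 0 1 0 1 0 1 0 1 0 1 0 1 0]
  -> pairs=18 depth=11 groups=8 -> yes
String 2 '()(())()()(()()(()()()))()()(()())()': depth seq [1 0 1 2 1 0 1 0 1 0 1 2 1 2 1 2 3 2 3 2 3 2 1 0 1 0 1 0 1 2 1 2 1 0 1 0]
  -> pairs=18 depth=3 groups=9 -> no
String 3 '((())()())(((()(())))(()()())())': depth seq [1 2 3 2 1 2 1 2 1 0 1 2 3 4 3 4 5 4 3 2 1 2 3 2 3 2 3 2 1 2 1 0]
  -> pairs=16 depth=5 groups=2 -> no
String 4 '()()()()(((())))()()(()(()()()()))(())': depth seq [1 0 1 0 1 0 1 0 1 2 3 4 3 2 1 0 1 0 1 0 1 2 1 2 3 2 3 2 3 2 3 2 1 0 1 2 1 0]
  -> pairs=19 depth=4 groups=9 -> no

Answer: yes no no no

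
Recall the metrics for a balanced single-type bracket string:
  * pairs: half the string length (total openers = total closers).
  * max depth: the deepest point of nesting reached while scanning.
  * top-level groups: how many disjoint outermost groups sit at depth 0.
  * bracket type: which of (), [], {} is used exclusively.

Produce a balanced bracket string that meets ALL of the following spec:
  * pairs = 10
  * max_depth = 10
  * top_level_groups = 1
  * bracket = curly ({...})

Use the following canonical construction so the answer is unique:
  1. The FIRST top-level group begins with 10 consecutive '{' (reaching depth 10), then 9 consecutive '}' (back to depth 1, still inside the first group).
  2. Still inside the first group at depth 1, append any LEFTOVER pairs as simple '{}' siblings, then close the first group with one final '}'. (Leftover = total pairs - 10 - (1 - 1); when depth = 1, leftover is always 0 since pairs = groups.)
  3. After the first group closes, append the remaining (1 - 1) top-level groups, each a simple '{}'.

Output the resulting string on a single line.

Spec: pairs=10 depth=10 groups=1
Leftover pairs = 10 - 10 - (1-1) = 0
First group: deep chain of depth 10 + 0 sibling pairs
Remaining 0 groups: simple '{}' each

Answer: {{{{{{{{{{}}}}}}}}}}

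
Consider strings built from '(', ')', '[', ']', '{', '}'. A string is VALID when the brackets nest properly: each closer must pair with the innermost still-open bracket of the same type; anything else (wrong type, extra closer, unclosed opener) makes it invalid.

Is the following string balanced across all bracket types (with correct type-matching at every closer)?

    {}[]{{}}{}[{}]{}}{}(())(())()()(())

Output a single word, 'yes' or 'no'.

Answer: no

Derivation:
pos 0: push '{'; stack = {
pos 1: '}' matches '{'; pop; stack = (empty)
pos 2: push '['; stack = [
pos 3: ']' matches '['; pop; stack = (empty)
pos 4: push '{'; stack = {
pos 5: push '{'; stack = {{
pos 6: '}' matches '{'; pop; stack = {
pos 7: '}' matches '{'; pop; stack = (empty)
pos 8: push '{'; stack = {
pos 9: '}' matches '{'; pop; stack = (empty)
pos 10: push '['; stack = [
pos 11: push '{'; stack = [{
pos 12: '}' matches '{'; pop; stack = [
pos 13: ']' matches '['; pop; stack = (empty)
pos 14: push '{'; stack = {
pos 15: '}' matches '{'; pop; stack = (empty)
pos 16: saw closer '}' but stack is empty → INVALID
Verdict: unmatched closer '}' at position 16 → no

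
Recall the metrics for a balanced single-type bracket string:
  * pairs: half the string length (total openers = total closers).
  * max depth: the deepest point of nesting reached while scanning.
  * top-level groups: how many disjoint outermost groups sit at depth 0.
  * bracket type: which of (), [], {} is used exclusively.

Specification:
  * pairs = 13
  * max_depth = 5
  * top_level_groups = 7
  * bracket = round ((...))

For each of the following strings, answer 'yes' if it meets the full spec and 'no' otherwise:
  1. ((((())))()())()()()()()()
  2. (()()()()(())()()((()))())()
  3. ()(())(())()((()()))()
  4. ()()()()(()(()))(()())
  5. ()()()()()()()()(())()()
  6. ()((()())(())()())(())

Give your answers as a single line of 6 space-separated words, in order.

Answer: yes no no no no no

Derivation:
String 1 '((((())))()())()()()()()()': depth seq [1 2 3 4 5 4 3 2 1 2 1 2 1 0 1 0 1 0 1 0 1 0 1 0 1 0]
  -> pairs=13 depth=5 groups=7 -> yes
String 2 '(()()()()(())()()((()))())()': depth seq [1 2 1 2 1 2 1 2 1 2 3 2 1 2 1 2 1 2 3 4 3 2 1 2 1 0 1 0]
  -> pairs=14 depth=4 groups=2 -> no
String 3 '()(())(())()((()()))()': depth seq [1 0 1 2 1 0 1 2 1 0 1 0 1 2 3 2 3 2 1 0 1 0]
  -> pairs=11 depth=3 groups=6 -> no
String 4 '()()()()(()(()))(()())': depth seq [1 0 1 0 1 0 1 0 1 2 1 2 3 2 1 0 1 2 1 2 1 0]
  -> pairs=11 depth=3 groups=6 -> no
String 5 '()()()()()()()()(())()()': depth seq [1 0 1 0 1 0 1 0 1 0 1 0 1 0 1 0 1 2 1 0 1 0 1 0]
  -> pairs=12 depth=2 groups=11 -> no
String 6 '()((()())(())()())(())': depth seq [1 0 1 2 3 2 3 2 1 2 3 2 1 2 1 2 1 0 1 2 1 0]
  -> pairs=11 depth=3 groups=3 -> no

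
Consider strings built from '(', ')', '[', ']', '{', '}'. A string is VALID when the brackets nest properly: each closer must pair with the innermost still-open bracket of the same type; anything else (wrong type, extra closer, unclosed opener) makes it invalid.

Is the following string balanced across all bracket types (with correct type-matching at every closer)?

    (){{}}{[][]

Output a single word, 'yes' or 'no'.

Answer: no

Derivation:
pos 0: push '('; stack = (
pos 1: ')' matches '('; pop; stack = (empty)
pos 2: push '{'; stack = {
pos 3: push '{'; stack = {{
pos 4: '}' matches '{'; pop; stack = {
pos 5: '}' matches '{'; pop; stack = (empty)
pos 6: push '{'; stack = {
pos 7: push '['; stack = {[
pos 8: ']' matches '['; pop; stack = {
pos 9: push '['; stack = {[
pos 10: ']' matches '['; pop; stack = {
end: stack still non-empty ({) → INVALID
Verdict: unclosed openers at end: { → no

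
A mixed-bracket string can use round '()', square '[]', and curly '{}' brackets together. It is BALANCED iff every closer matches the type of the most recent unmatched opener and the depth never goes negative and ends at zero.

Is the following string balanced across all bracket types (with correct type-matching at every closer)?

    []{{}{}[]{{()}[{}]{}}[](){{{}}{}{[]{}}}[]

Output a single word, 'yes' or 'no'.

Answer: no

Derivation:
pos 0: push '['; stack = [
pos 1: ']' matches '['; pop; stack = (empty)
pos 2: push '{'; stack = {
pos 3: push '{'; stack = {{
pos 4: '}' matches '{'; pop; stack = {
pos 5: push '{'; stack = {{
pos 6: '}' matches '{'; pop; stack = {
pos 7: push '['; stack = {[
pos 8: ']' matches '['; pop; stack = {
pos 9: push '{'; stack = {{
pos 10: push '{'; stack = {{{
pos 11: push '('; stack = {{{(
pos 12: ')' matches '('; pop; stack = {{{
pos 13: '}' matches '{'; pop; stack = {{
pos 14: push '['; stack = {{[
pos 15: push '{'; stack = {{[{
pos 16: '}' matches '{'; pop; stack = {{[
pos 17: ']' matches '['; pop; stack = {{
pos 18: push '{'; stack = {{{
pos 19: '}' matches '{'; pop; stack = {{
pos 20: '}' matches '{'; pop; stack = {
pos 21: push '['; stack = {[
pos 22: ']' matches '['; pop; stack = {
pos 23: push '('; stack = {(
pos 24: ')' matches '('; pop; stack = {
pos 25: push '{'; stack = {{
pos 26: push '{'; stack = {{{
pos 27: push '{'; stack = {{{{
pos 28: '}' matches '{'; pop; stack = {{{
pos 29: '}' matches '{'; pop; stack = {{
pos 30: push '{'; stack = {{{
pos 31: '}' matches '{'; pop; stack = {{
pos 32: push '{'; stack = {{{
pos 33: push '['; stack = {{{[
pos 34: ']' matches '['; pop; stack = {{{
pos 35: push '{'; stack = {{{{
pos 36: '}' matches '{'; pop; stack = {{{
pos 37: '}' matches '{'; pop; stack = {{
pos 38: '}' matches '{'; pop; stack = {
pos 39: push '['; stack = {[
pos 40: ']' matches '['; pop; stack = {
end: stack still non-empty ({) → INVALID
Verdict: unclosed openers at end: { → no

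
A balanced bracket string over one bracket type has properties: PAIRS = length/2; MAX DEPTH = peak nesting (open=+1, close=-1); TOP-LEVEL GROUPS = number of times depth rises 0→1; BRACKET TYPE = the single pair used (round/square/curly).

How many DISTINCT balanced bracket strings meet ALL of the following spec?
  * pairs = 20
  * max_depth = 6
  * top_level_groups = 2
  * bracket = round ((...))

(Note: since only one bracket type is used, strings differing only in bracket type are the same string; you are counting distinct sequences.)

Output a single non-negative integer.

Answer: 441816065

Derivation:
Spec: pairs=20 depth=6 groups=2
Count(depth <= 6) = 786189838
Count(depth <= 5) = 344373773
Count(depth == 6) = 786189838 - 344373773 = 441816065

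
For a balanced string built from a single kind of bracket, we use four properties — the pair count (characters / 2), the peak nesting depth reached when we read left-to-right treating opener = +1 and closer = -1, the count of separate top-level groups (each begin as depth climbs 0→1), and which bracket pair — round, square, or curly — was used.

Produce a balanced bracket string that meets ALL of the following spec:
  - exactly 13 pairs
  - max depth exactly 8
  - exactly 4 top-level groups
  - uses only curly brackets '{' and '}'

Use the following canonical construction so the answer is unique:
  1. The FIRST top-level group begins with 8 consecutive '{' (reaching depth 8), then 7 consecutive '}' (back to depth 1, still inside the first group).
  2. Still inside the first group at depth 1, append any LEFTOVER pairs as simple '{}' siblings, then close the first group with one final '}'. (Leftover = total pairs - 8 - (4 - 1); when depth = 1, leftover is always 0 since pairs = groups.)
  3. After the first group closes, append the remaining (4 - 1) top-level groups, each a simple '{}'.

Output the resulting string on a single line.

Answer: {{{{{{{{}}}}}}}{}{}}{}{}{}

Derivation:
Spec: pairs=13 depth=8 groups=4
Leftover pairs = 13 - 8 - (4-1) = 2
First group: deep chain of depth 8 + 2 sibling pairs
Remaining 3 groups: simple '{}' each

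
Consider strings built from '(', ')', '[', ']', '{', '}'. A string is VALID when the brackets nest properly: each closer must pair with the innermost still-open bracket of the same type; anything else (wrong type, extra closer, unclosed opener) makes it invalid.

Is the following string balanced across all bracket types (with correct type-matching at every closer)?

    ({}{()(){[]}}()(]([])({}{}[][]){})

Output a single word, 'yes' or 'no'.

Answer: no

Derivation:
pos 0: push '('; stack = (
pos 1: push '{'; stack = ({
pos 2: '}' matches '{'; pop; stack = (
pos 3: push '{'; stack = ({
pos 4: push '('; stack = ({(
pos 5: ')' matches '('; pop; stack = ({
pos 6: push '('; stack = ({(
pos 7: ')' matches '('; pop; stack = ({
pos 8: push '{'; stack = ({{
pos 9: push '['; stack = ({{[
pos 10: ']' matches '['; pop; stack = ({{
pos 11: '}' matches '{'; pop; stack = ({
pos 12: '}' matches '{'; pop; stack = (
pos 13: push '('; stack = ((
pos 14: ')' matches '('; pop; stack = (
pos 15: push '('; stack = ((
pos 16: saw closer ']' but top of stack is '(' (expected ')') → INVALID
Verdict: type mismatch at position 16: ']' closes '(' → no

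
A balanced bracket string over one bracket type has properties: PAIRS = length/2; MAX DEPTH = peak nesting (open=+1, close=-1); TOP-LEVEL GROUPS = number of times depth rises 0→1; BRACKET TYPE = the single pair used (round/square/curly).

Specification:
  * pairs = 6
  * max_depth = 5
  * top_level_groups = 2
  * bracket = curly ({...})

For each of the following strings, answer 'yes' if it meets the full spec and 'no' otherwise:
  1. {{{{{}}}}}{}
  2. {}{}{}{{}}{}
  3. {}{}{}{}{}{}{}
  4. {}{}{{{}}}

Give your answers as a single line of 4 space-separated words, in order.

String 1 '{{{{{}}}}}{}': depth seq [1 2 3 4 5 4 3 2 1 0 1 0]
  -> pairs=6 depth=5 groups=2 -> yes
String 2 '{}{}{}{{}}{}': depth seq [1 0 1 0 1 0 1 2 1 0 1 0]
  -> pairs=6 depth=2 groups=5 -> no
String 3 '{}{}{}{}{}{}{}': depth seq [1 0 1 0 1 0 1 0 1 0 1 0 1 0]
  -> pairs=7 depth=1 groups=7 -> no
String 4 '{}{}{{{}}}': depth seq [1 0 1 0 1 2 3 2 1 0]
  -> pairs=5 depth=3 groups=3 -> no

Answer: yes no no no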